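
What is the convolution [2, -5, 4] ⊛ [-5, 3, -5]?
y[0] = 2×-5 = -10; y[1] = 2×3 + -5×-5 = 31; y[2] = 2×-5 + -5×3 + 4×-5 = -45; y[3] = -5×-5 + 4×3 = 37; y[4] = 4×-5 = -20

[-10, 31, -45, 37, -20]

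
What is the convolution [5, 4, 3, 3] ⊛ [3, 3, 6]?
y[0] = 5×3 = 15; y[1] = 5×3 + 4×3 = 27; y[2] = 5×6 + 4×3 + 3×3 = 51; y[3] = 4×6 + 3×3 + 3×3 = 42; y[4] = 3×6 + 3×3 = 27; y[5] = 3×6 = 18

[15, 27, 51, 42, 27, 18]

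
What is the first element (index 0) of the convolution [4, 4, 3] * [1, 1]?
Use y[k] = Σ_i a[i]·b[k-i] at k=0. y[0] = 4×1 = 4

4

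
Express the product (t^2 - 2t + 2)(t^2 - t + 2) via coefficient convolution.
Ascending coefficients: a = [2, -2, 1], b = [2, -1, 1]. c[0] = 2×2 = 4; c[1] = 2×-1 + -2×2 = -6; c[2] = 2×1 + -2×-1 + 1×2 = 6; c[3] = -2×1 + 1×-1 = -3; c[4] = 1×1 = 1. Result coefficients: [4, -6, 6, -3, 1] → t^4 - 3t^3 + 6t^2 - 6t + 4

t^4 - 3t^3 + 6t^2 - 6t + 4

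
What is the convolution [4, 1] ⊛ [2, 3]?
y[0] = 4×2 = 8; y[1] = 4×3 + 1×2 = 14; y[2] = 1×3 = 3

[8, 14, 3]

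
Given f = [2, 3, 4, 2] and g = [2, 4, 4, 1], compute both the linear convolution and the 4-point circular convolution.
Linear: y_lin[0] = 2×2 = 4; y_lin[1] = 2×4 + 3×2 = 14; y_lin[2] = 2×4 + 3×4 + 4×2 = 28; y_lin[3] = 2×1 + 3×4 + 4×4 + 2×2 = 34; y_lin[4] = 3×1 + 4×4 + 2×4 = 27; y_lin[5] = 4×1 + 2×4 = 12; y_lin[6] = 2×1 = 2 → [4, 14, 28, 34, 27, 12, 2]. Circular (length 4): y[0] = 2×2 + 3×1 + 4×4 + 2×4 = 31; y[1] = 2×4 + 3×2 + 4×1 + 2×4 = 26; y[2] = 2×4 + 3×4 + 4×2 + 2×1 = 30; y[3] = 2×1 + 3×4 + 4×4 + 2×2 = 34 → [31, 26, 30, 34]

Linear: [4, 14, 28, 34, 27, 12, 2], Circular: [31, 26, 30, 34]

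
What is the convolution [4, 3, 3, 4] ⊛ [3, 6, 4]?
y[0] = 4×3 = 12; y[1] = 4×6 + 3×3 = 33; y[2] = 4×4 + 3×6 + 3×3 = 43; y[3] = 3×4 + 3×6 + 4×3 = 42; y[4] = 3×4 + 4×6 = 36; y[5] = 4×4 = 16

[12, 33, 43, 42, 36, 16]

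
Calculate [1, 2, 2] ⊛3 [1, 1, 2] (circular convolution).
Use y[k] = Σ_j f[j]·g[(k-j) mod 3]. y[0] = 1×1 + 2×2 + 2×1 = 7; y[1] = 1×1 + 2×1 + 2×2 = 7; y[2] = 1×2 + 2×1 + 2×1 = 6. Result: [7, 7, 6]

[7, 7, 6]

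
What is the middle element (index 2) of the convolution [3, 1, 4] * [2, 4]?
Use y[k] = Σ_i a[i]·b[k-i] at k=2. y[2] = 1×4 + 4×2 = 12

12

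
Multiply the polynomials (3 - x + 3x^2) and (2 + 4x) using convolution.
Ascending coefficients: a = [3, -1, 3], b = [2, 4]. c[0] = 3×2 = 6; c[1] = 3×4 + -1×2 = 10; c[2] = -1×4 + 3×2 = 2; c[3] = 3×4 = 12. Result coefficients: [6, 10, 2, 12] → 6 + 10x + 2x^2 + 12x^3

6 + 10x + 2x^2 + 12x^3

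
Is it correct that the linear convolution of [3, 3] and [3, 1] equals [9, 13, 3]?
Recompute linear convolution of [3, 3] and [3, 1]: y[0] = 3×3 = 9; y[1] = 3×1 + 3×3 = 12; y[2] = 3×1 = 3 → [9, 12, 3]. Compare to given [9, 13, 3]: they differ at index 1: given 13, correct 12, so answer: No

No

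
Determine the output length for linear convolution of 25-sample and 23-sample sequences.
Linear/full convolution length: m + n - 1 = 25 + 23 - 1 = 47

47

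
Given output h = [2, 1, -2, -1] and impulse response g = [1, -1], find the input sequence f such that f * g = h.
Deconvolve h=[2, 1, -2, -1] by g=[1, -1]. Since g[0]=1, solve forward: f[0] = h[0] / 1 = 2; f[1] = (h[1] - 2×-1) / 1 = 3; f[2] = (h[2] - 3×-1) / 1 = 1. So f = [2, 3, 1]. Check by forward convolution: h[0] = 2×1 = 2; h[1] = 2×-1 + 3×1 = 1; h[2] = 3×-1 + 1×1 = -2; h[3] = 1×-1 = -1

[2, 3, 1]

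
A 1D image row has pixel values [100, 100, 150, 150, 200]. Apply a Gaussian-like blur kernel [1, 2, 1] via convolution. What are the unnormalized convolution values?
Convolve image row [100, 100, 150, 150, 200] with kernel [1, 2, 1]: y[0] = 100×1 = 100; y[1] = 100×2 + 100×1 = 300; y[2] = 100×1 + 100×2 + 150×1 = 450; y[3] = 100×1 + 150×2 + 150×1 = 550; y[4] = 150×1 + 150×2 + 200×1 = 650; y[5] = 150×1 + 200×2 = 550; y[6] = 200×1 = 200 → [100, 300, 450, 550, 650, 550, 200]. Normalization factor = sum(kernel) = 4.

[100, 300, 450, 550, 650, 550, 200]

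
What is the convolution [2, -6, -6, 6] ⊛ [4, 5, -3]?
y[0] = 2×4 = 8; y[1] = 2×5 + -6×4 = -14; y[2] = 2×-3 + -6×5 + -6×4 = -60; y[3] = -6×-3 + -6×5 + 6×4 = 12; y[4] = -6×-3 + 6×5 = 48; y[5] = 6×-3 = -18

[8, -14, -60, 12, 48, -18]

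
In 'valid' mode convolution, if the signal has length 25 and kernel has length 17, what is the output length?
'Valid' mode counts only positions where the kernel fully overlaps the signal: m - n + 1 = 25 - 17 + 1 = 9

9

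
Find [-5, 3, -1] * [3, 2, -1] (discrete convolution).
y[0] = -5×3 = -15; y[1] = -5×2 + 3×3 = -1; y[2] = -5×-1 + 3×2 + -1×3 = 8; y[3] = 3×-1 + -1×2 = -5; y[4] = -1×-1 = 1

[-15, -1, 8, -5, 1]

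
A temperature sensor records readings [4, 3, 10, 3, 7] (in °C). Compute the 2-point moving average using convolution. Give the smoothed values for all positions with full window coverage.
2-point moving average kernel = [1, 1]. Apply in 'valid' mode (full window coverage): avg[0] = (4 + 3) / 2 = 3.5; avg[1] = (3 + 10) / 2 = 6.5; avg[2] = (10 + 3) / 2 = 6.5; avg[3] = (3 + 7) / 2 = 5.0. Smoothed values: [3.5, 6.5, 6.5, 5.0]

[3.5, 6.5, 6.5, 5.0]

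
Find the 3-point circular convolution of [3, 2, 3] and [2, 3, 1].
Use y[k] = Σ_j f[j]·g[(k-j) mod 3]. y[0] = 3×2 + 2×1 + 3×3 = 17; y[1] = 3×3 + 2×2 + 3×1 = 16; y[2] = 3×1 + 2×3 + 3×2 = 15. Result: [17, 16, 15]

[17, 16, 15]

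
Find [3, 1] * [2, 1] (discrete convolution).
y[0] = 3×2 = 6; y[1] = 3×1 + 1×2 = 5; y[2] = 1×1 = 1

[6, 5, 1]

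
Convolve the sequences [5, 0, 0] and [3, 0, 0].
y[0] = 5×3 = 15; y[1] = 5×0 + 0×3 = 0; y[2] = 5×0 + 0×0 + 0×3 = 0; y[3] = 0×0 + 0×0 = 0; y[4] = 0×0 = 0

[15, 0, 0, 0, 0]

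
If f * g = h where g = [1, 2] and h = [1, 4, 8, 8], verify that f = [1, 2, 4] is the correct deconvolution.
Forward-compute [1, 2, 4] * [1, 2]: h[0] = 1×1 = 1; h[1] = 1×2 + 2×1 = 4; h[2] = 2×2 + 4×1 = 8; h[3] = 4×2 = 8 → [1, 4, 8, 8]. Matches given h = [1, 4, 8, 8], so verified.

Verified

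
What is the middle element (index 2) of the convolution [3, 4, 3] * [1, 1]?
Use y[k] = Σ_i a[i]·b[k-i] at k=2. y[2] = 4×1 + 3×1 = 7

7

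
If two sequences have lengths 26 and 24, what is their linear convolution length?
Linear/full convolution length: m + n - 1 = 26 + 24 - 1 = 49

49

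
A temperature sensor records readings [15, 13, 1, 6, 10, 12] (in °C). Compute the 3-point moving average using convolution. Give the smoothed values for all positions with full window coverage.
3-point moving average kernel = [1, 1, 1]. Apply in 'valid' mode (full window coverage): avg[0] = (15 + 13 + 1) / 3 = 9.67; avg[1] = (13 + 1 + 6) / 3 = 6.67; avg[2] = (1 + 6 + 10) / 3 = 5.67; avg[3] = (6 + 10 + 12) / 3 = 9.33. Smoothed values: [9.67, 6.67, 5.67, 9.33]

[9.67, 6.67, 5.67, 9.33]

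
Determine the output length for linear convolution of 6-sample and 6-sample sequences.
Linear/full convolution length: m + n - 1 = 6 + 6 - 1 = 11

11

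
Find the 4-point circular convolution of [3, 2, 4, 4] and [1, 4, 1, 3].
Use y[k] = Σ_j x[j]·h[(k-j) mod 4]. y[0] = 3×1 + 2×3 + 4×1 + 4×4 = 29; y[1] = 3×4 + 2×1 + 4×3 + 4×1 = 30; y[2] = 3×1 + 2×4 + 4×1 + 4×3 = 27; y[3] = 3×3 + 2×1 + 4×4 + 4×1 = 31. Result: [29, 30, 27, 31]

[29, 30, 27, 31]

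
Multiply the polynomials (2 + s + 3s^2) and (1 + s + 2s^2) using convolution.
Ascending coefficients: a = [2, 1, 3], b = [1, 1, 2]. c[0] = 2×1 = 2; c[1] = 2×1 + 1×1 = 3; c[2] = 2×2 + 1×1 + 3×1 = 8; c[3] = 1×2 + 3×1 = 5; c[4] = 3×2 = 6. Result coefficients: [2, 3, 8, 5, 6] → 2 + 3s + 8s^2 + 5s^3 + 6s^4

2 + 3s + 8s^2 + 5s^3 + 6s^4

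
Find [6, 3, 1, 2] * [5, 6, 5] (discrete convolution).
y[0] = 6×5 = 30; y[1] = 6×6 + 3×5 = 51; y[2] = 6×5 + 3×6 + 1×5 = 53; y[3] = 3×5 + 1×6 + 2×5 = 31; y[4] = 1×5 + 2×6 = 17; y[5] = 2×5 = 10

[30, 51, 53, 31, 17, 10]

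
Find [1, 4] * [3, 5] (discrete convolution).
y[0] = 1×3 = 3; y[1] = 1×5 + 4×3 = 17; y[2] = 4×5 = 20

[3, 17, 20]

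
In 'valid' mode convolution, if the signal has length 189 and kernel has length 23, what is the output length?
'Valid' mode counts only positions where the kernel fully overlaps the signal: m - n + 1 = 189 - 23 + 1 = 167

167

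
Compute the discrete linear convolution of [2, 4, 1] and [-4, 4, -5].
y[0] = 2×-4 = -8; y[1] = 2×4 + 4×-4 = -8; y[2] = 2×-5 + 4×4 + 1×-4 = 2; y[3] = 4×-5 + 1×4 = -16; y[4] = 1×-5 = -5

[-8, -8, 2, -16, -5]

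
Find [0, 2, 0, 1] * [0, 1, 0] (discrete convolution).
y[0] = 0×0 = 0; y[1] = 0×1 + 2×0 = 0; y[2] = 0×0 + 2×1 + 0×0 = 2; y[3] = 2×0 + 0×1 + 1×0 = 0; y[4] = 0×0 + 1×1 = 1; y[5] = 1×0 = 0

[0, 0, 2, 0, 1, 0]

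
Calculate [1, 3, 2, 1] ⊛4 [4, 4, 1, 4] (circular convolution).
Use y[k] = Σ_j s[j]·t[(k-j) mod 4]. y[0] = 1×4 + 3×4 + 2×1 + 1×4 = 22; y[1] = 1×4 + 3×4 + 2×4 + 1×1 = 25; y[2] = 1×1 + 3×4 + 2×4 + 1×4 = 25; y[3] = 1×4 + 3×1 + 2×4 + 1×4 = 19. Result: [22, 25, 25, 19]

[22, 25, 25, 19]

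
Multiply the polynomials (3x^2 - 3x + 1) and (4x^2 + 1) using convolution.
Ascending coefficients: a = [1, -3, 3], b = [1, 0, 4]. c[0] = 1×1 = 1; c[1] = 1×0 + -3×1 = -3; c[2] = 1×4 + -3×0 + 3×1 = 7; c[3] = -3×4 + 3×0 = -12; c[4] = 3×4 = 12. Result coefficients: [1, -3, 7, -12, 12] → 12x^4 - 12x^3 + 7x^2 - 3x + 1

12x^4 - 12x^3 + 7x^2 - 3x + 1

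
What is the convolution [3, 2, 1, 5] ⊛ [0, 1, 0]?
y[0] = 3×0 = 0; y[1] = 3×1 + 2×0 = 3; y[2] = 3×0 + 2×1 + 1×0 = 2; y[3] = 2×0 + 1×1 + 5×0 = 1; y[4] = 1×0 + 5×1 = 5; y[5] = 5×0 = 0

[0, 3, 2, 1, 5, 0]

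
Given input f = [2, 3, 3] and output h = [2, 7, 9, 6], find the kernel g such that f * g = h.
Output length 4 = len(f) + len(g) - 1 ⇒ len(g) = 2. Solve g forward using g[k] = (h[k] - Σ_{i≥1} f[i]·g[k-i]) / f[0]: g[0] = h[0] / f[0] = 2 / 2 = 1; g[1] = (h[1] - 3×1) / f[0] = (7 - 3×1) / 2 = 2. So g = [1, 2]. Forward-check [2, 3, 3] * [1, 2]: h[0] = 2×1 = 2; h[1] = 2×2 + 3×1 = 7; h[2] = 3×2 + 3×1 = 9; h[3] = 3×2 = 6 → [2, 7, 9, 6] ✓

[1, 2]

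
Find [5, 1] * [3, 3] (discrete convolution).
y[0] = 5×3 = 15; y[1] = 5×3 + 1×3 = 18; y[2] = 1×3 = 3

[15, 18, 3]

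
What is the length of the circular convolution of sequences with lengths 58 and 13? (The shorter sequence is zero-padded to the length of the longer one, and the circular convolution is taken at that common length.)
Circular convolution (zero-padding the shorter input) has length max(m, n) = max(58, 13) = 58

58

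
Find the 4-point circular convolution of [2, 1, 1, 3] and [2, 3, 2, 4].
Use y[k] = Σ_j x[j]·h[(k-j) mod 4]. y[0] = 2×2 + 1×4 + 1×2 + 3×3 = 19; y[1] = 2×3 + 1×2 + 1×4 + 3×2 = 18; y[2] = 2×2 + 1×3 + 1×2 + 3×4 = 21; y[3] = 2×4 + 1×2 + 1×3 + 3×2 = 19. Result: [19, 18, 21, 19]

[19, 18, 21, 19]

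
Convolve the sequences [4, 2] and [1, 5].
y[0] = 4×1 = 4; y[1] = 4×5 + 2×1 = 22; y[2] = 2×5 = 10

[4, 22, 10]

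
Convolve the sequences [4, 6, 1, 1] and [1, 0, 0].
y[0] = 4×1 = 4; y[1] = 4×0 + 6×1 = 6; y[2] = 4×0 + 6×0 + 1×1 = 1; y[3] = 6×0 + 1×0 + 1×1 = 1; y[4] = 1×0 + 1×0 = 0; y[5] = 1×0 = 0

[4, 6, 1, 1, 0, 0]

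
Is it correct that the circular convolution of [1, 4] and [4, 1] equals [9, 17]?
Recompute circular convolution of [1, 4] and [4, 1]: y[0] = 1×4 + 4×1 = 8; y[1] = 1×1 + 4×4 = 17 → [8, 17]. Compare to given [9, 17]: they differ at index 0: given 9, correct 8, so answer: No

No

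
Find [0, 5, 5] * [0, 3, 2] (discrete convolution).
y[0] = 0×0 = 0; y[1] = 0×3 + 5×0 = 0; y[2] = 0×2 + 5×3 + 5×0 = 15; y[3] = 5×2 + 5×3 = 25; y[4] = 5×2 = 10

[0, 0, 15, 25, 10]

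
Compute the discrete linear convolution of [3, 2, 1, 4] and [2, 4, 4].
y[0] = 3×2 = 6; y[1] = 3×4 + 2×2 = 16; y[2] = 3×4 + 2×4 + 1×2 = 22; y[3] = 2×4 + 1×4 + 4×2 = 20; y[4] = 1×4 + 4×4 = 20; y[5] = 4×4 = 16

[6, 16, 22, 20, 20, 16]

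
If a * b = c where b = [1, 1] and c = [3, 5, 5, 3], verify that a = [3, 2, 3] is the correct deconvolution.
Forward-compute [3, 2, 3] * [1, 1]: c[0] = 3×1 = 3; c[1] = 3×1 + 2×1 = 5; c[2] = 2×1 + 3×1 = 5; c[3] = 3×1 = 3 → [3, 5, 5, 3]. Matches given c = [3, 5, 5, 3], so verified.

Verified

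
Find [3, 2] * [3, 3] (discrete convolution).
y[0] = 3×3 = 9; y[1] = 3×3 + 2×3 = 15; y[2] = 2×3 = 6

[9, 15, 6]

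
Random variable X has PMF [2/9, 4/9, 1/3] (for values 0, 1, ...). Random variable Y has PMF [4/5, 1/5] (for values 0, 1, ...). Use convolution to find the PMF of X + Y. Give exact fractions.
P(X+Y=k) = Σ_i P(X=i)·P(Y=k-i) — a convolution of [2/9, 4/9, 1/3] and [4/5, 1/5]. P(X+Y=0) = (2/9)×(4/5) = 8/45; P(X+Y=1) = (2/9)×(1/5) + (4/9)×(4/5) = 2/45 + 16/45 = 2/5; P(X+Y=2) = (4/9)×(1/5) + (1/3)×(4/5) = 4/45 + 4/15 = 16/45; P(X+Y=3) = (1/3)×(1/5) = 1/15. PMF: [8/45, 2/5, 16/45, 1/15] (sums to 1 ✓)

[8/45, 2/5, 16/45, 1/15]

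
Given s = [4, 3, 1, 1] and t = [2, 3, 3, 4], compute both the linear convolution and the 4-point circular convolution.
Linear: y_lin[0] = 4×2 = 8; y_lin[1] = 4×3 + 3×2 = 18; y_lin[2] = 4×3 + 3×3 + 1×2 = 23; y_lin[3] = 4×4 + 3×3 + 1×3 + 1×2 = 30; y_lin[4] = 3×4 + 1×3 + 1×3 = 18; y_lin[5] = 1×4 + 1×3 = 7; y_lin[6] = 1×4 = 4 → [8, 18, 23, 30, 18, 7, 4]. Circular (length 4): y[0] = 4×2 + 3×4 + 1×3 + 1×3 = 26; y[1] = 4×3 + 3×2 + 1×4 + 1×3 = 25; y[2] = 4×3 + 3×3 + 1×2 + 1×4 = 27; y[3] = 4×4 + 3×3 + 1×3 + 1×2 = 30 → [26, 25, 27, 30]

Linear: [8, 18, 23, 30, 18, 7, 4], Circular: [26, 25, 27, 30]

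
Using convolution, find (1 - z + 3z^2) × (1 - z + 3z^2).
Ascending coefficients: a = [1, -1, 3], b = [1, -1, 3]. c[0] = 1×1 = 1; c[1] = 1×-1 + -1×1 = -2; c[2] = 1×3 + -1×-1 + 3×1 = 7; c[3] = -1×3 + 3×-1 = -6; c[4] = 3×3 = 9. Result coefficients: [1, -2, 7, -6, 9] → 1 - 2z + 7z^2 - 6z^3 + 9z^4

1 - 2z + 7z^2 - 6z^3 + 9z^4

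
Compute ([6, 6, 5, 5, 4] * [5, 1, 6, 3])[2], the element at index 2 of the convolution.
Use y[k] = Σ_i a[i]·b[k-i] at k=2. y[2] = 6×6 + 6×1 + 5×5 = 67

67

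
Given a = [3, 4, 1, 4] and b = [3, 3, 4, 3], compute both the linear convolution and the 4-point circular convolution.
Linear: y_lin[0] = 3×3 = 9; y_lin[1] = 3×3 + 4×3 = 21; y_lin[2] = 3×4 + 4×3 + 1×3 = 27; y_lin[3] = 3×3 + 4×4 + 1×3 + 4×3 = 40; y_lin[4] = 4×3 + 1×4 + 4×3 = 28; y_lin[5] = 1×3 + 4×4 = 19; y_lin[6] = 4×3 = 12 → [9, 21, 27, 40, 28, 19, 12]. Circular (length 4): y[0] = 3×3 + 4×3 + 1×4 + 4×3 = 37; y[1] = 3×3 + 4×3 + 1×3 + 4×4 = 40; y[2] = 3×4 + 4×3 + 1×3 + 4×3 = 39; y[3] = 3×3 + 4×4 + 1×3 + 4×3 = 40 → [37, 40, 39, 40]

Linear: [9, 21, 27, 40, 28, 19, 12], Circular: [37, 40, 39, 40]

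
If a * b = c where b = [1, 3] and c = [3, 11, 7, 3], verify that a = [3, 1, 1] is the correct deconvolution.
Forward-compute [3, 1, 1] * [1, 3]: c[0] = 3×1 = 3; c[1] = 3×3 + 1×1 = 10; c[2] = 1×3 + 1×1 = 4; c[3] = 1×3 = 3 → [3, 10, 4, 3]. Does not match given c = [3, 11, 7, 3].

Not verified. [3, 1, 1] * [1, 3] = [3, 10, 4, 3], which differs from [3, 11, 7, 3] at index 1.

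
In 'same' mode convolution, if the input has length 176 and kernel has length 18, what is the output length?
'Same' mode returns an output with the same length as the input: 176

176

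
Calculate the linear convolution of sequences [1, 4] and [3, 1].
y[0] = 1×3 = 3; y[1] = 1×1 + 4×3 = 13; y[2] = 4×1 = 4

[3, 13, 4]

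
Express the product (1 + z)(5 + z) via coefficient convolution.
Ascending coefficients: a = [1, 1], b = [5, 1]. c[0] = 1×5 = 5; c[1] = 1×1 + 1×5 = 6; c[2] = 1×1 = 1. Result coefficients: [5, 6, 1] → 5 + 6z + z^2

5 + 6z + z^2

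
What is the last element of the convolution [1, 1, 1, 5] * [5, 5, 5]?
Use y[k] = Σ_i a[i]·b[k-i] at k=5. y[5] = 5×5 = 25

25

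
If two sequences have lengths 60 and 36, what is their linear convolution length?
Linear/full convolution length: m + n - 1 = 60 + 36 - 1 = 95

95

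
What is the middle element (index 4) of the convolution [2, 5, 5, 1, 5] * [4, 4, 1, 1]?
Use y[k] = Σ_i a[i]·b[k-i] at k=4. y[4] = 5×1 + 5×1 + 1×4 + 5×4 = 34

34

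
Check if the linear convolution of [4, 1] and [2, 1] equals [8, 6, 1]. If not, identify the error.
Recompute linear convolution of [4, 1] and [2, 1]: y[0] = 4×2 = 8; y[1] = 4×1 + 1×2 = 6; y[2] = 1×1 = 1 → [8, 6, 1]. Given [8, 6, 1] matches, so answer: Yes

Yes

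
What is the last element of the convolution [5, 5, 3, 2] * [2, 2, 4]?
Use y[k] = Σ_i a[i]·b[k-i] at k=5. y[5] = 2×4 = 8

8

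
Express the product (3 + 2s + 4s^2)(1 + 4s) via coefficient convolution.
Ascending coefficients: a = [3, 2, 4], b = [1, 4]. c[0] = 3×1 = 3; c[1] = 3×4 + 2×1 = 14; c[2] = 2×4 + 4×1 = 12; c[3] = 4×4 = 16. Result coefficients: [3, 14, 12, 16] → 3 + 14s + 12s^2 + 16s^3

3 + 14s + 12s^2 + 16s^3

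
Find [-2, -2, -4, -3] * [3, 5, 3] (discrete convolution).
y[0] = -2×3 = -6; y[1] = -2×5 + -2×3 = -16; y[2] = -2×3 + -2×5 + -4×3 = -28; y[3] = -2×3 + -4×5 + -3×3 = -35; y[4] = -4×3 + -3×5 = -27; y[5] = -3×3 = -9

[-6, -16, -28, -35, -27, -9]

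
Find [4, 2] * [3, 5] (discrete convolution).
y[0] = 4×3 = 12; y[1] = 4×5 + 2×3 = 26; y[2] = 2×5 = 10

[12, 26, 10]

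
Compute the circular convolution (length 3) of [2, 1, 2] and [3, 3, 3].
Use y[k] = Σ_j s[j]·t[(k-j) mod 3]. y[0] = 2×3 + 1×3 + 2×3 = 15; y[1] = 2×3 + 1×3 + 2×3 = 15; y[2] = 2×3 + 1×3 + 2×3 = 15. Result: [15, 15, 15]

[15, 15, 15]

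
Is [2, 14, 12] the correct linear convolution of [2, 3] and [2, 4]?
Recompute linear convolution of [2, 3] and [2, 4]: y[0] = 2×2 = 4; y[1] = 2×4 + 3×2 = 14; y[2] = 3×4 = 12 → [4, 14, 12]. Compare to given [2, 14, 12]: they differ at index 0: given 2, correct 4, so answer: No

No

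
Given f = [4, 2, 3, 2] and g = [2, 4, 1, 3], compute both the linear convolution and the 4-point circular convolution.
Linear: y_lin[0] = 4×2 = 8; y_lin[1] = 4×4 + 2×2 = 20; y_lin[2] = 4×1 + 2×4 + 3×2 = 18; y_lin[3] = 4×3 + 2×1 + 3×4 + 2×2 = 30; y_lin[4] = 2×3 + 3×1 + 2×4 = 17; y_lin[5] = 3×3 + 2×1 = 11; y_lin[6] = 2×3 = 6 → [8, 20, 18, 30, 17, 11, 6]. Circular (length 4): y[0] = 4×2 + 2×3 + 3×1 + 2×4 = 25; y[1] = 4×4 + 2×2 + 3×3 + 2×1 = 31; y[2] = 4×1 + 2×4 + 3×2 + 2×3 = 24; y[3] = 4×3 + 2×1 + 3×4 + 2×2 = 30 → [25, 31, 24, 30]

Linear: [8, 20, 18, 30, 17, 11, 6], Circular: [25, 31, 24, 30]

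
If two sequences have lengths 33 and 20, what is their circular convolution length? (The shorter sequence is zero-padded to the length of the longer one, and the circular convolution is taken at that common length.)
Circular convolution (zero-padding the shorter input) has length max(m, n) = max(33, 20) = 33

33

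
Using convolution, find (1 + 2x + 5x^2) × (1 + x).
Ascending coefficients: a = [1, 2, 5], b = [1, 1]. c[0] = 1×1 = 1; c[1] = 1×1 + 2×1 = 3; c[2] = 2×1 + 5×1 = 7; c[3] = 5×1 = 5. Result coefficients: [1, 3, 7, 5] → 1 + 3x + 7x^2 + 5x^3

1 + 3x + 7x^2 + 5x^3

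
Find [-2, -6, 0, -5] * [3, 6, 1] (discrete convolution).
y[0] = -2×3 = -6; y[1] = -2×6 + -6×3 = -30; y[2] = -2×1 + -6×6 + 0×3 = -38; y[3] = -6×1 + 0×6 + -5×3 = -21; y[4] = 0×1 + -5×6 = -30; y[5] = -5×1 = -5

[-6, -30, -38, -21, -30, -5]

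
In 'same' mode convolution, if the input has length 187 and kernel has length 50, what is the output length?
'Same' mode returns an output with the same length as the input: 187

187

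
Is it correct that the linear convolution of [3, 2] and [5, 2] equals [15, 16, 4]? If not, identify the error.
Recompute linear convolution of [3, 2] and [5, 2]: y[0] = 3×5 = 15; y[1] = 3×2 + 2×5 = 16; y[2] = 2×2 = 4 → [15, 16, 4]. Given [15, 16, 4] matches, so answer: Yes

Yes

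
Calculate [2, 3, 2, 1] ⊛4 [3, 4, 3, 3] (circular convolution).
Use y[k] = Σ_j s[j]·t[(k-j) mod 4]. y[0] = 2×3 + 3×3 + 2×3 + 1×4 = 25; y[1] = 2×4 + 3×3 + 2×3 + 1×3 = 26; y[2] = 2×3 + 3×4 + 2×3 + 1×3 = 27; y[3] = 2×3 + 3×3 + 2×4 + 1×3 = 26. Result: [25, 26, 27, 26]

[25, 26, 27, 26]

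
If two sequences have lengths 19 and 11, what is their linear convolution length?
Linear/full convolution length: m + n - 1 = 19 + 11 - 1 = 29

29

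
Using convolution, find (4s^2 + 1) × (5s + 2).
Ascending coefficients: a = [1, 0, 4], b = [2, 5]. c[0] = 1×2 = 2; c[1] = 1×5 + 0×2 = 5; c[2] = 0×5 + 4×2 = 8; c[3] = 4×5 = 20. Result coefficients: [2, 5, 8, 20] → 20s^3 + 8s^2 + 5s + 2

20s^3 + 8s^2 + 5s + 2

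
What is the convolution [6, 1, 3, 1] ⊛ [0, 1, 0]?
y[0] = 6×0 = 0; y[1] = 6×1 + 1×0 = 6; y[2] = 6×0 + 1×1 + 3×0 = 1; y[3] = 1×0 + 3×1 + 1×0 = 3; y[4] = 3×0 + 1×1 = 1; y[5] = 1×0 = 0

[0, 6, 1, 3, 1, 0]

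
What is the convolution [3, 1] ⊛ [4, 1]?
y[0] = 3×4 = 12; y[1] = 3×1 + 1×4 = 7; y[2] = 1×1 = 1

[12, 7, 1]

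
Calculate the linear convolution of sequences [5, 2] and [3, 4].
y[0] = 5×3 = 15; y[1] = 5×4 + 2×3 = 26; y[2] = 2×4 = 8

[15, 26, 8]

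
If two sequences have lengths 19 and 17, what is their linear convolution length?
Linear/full convolution length: m + n - 1 = 19 + 17 - 1 = 35

35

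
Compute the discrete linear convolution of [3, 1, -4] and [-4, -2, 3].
y[0] = 3×-4 = -12; y[1] = 3×-2 + 1×-4 = -10; y[2] = 3×3 + 1×-2 + -4×-4 = 23; y[3] = 1×3 + -4×-2 = 11; y[4] = -4×3 = -12

[-12, -10, 23, 11, -12]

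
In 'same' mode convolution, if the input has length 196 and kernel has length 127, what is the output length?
'Same' mode returns an output with the same length as the input: 196

196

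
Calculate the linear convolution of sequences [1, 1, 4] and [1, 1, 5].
y[0] = 1×1 = 1; y[1] = 1×1 + 1×1 = 2; y[2] = 1×5 + 1×1 + 4×1 = 10; y[3] = 1×5 + 4×1 = 9; y[4] = 4×5 = 20

[1, 2, 10, 9, 20]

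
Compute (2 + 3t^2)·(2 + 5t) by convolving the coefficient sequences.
Ascending coefficients: a = [2, 0, 3], b = [2, 5]. c[0] = 2×2 = 4; c[1] = 2×5 + 0×2 = 10; c[2] = 0×5 + 3×2 = 6; c[3] = 3×5 = 15. Result coefficients: [4, 10, 6, 15] → 4 + 10t + 6t^2 + 15t^3

4 + 10t + 6t^2 + 15t^3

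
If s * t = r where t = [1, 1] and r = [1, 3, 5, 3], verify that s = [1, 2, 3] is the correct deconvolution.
Forward-compute [1, 2, 3] * [1, 1]: r[0] = 1×1 = 1; r[1] = 1×1 + 2×1 = 3; r[2] = 2×1 + 3×1 = 5; r[3] = 3×1 = 3 → [1, 3, 5, 3]. Matches given r = [1, 3, 5, 3], so verified.

Verified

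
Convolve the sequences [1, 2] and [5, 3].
y[0] = 1×5 = 5; y[1] = 1×3 + 2×5 = 13; y[2] = 2×3 = 6

[5, 13, 6]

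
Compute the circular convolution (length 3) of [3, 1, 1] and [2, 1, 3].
Use y[k] = Σ_j a[j]·b[(k-j) mod 3]. y[0] = 3×2 + 1×3 + 1×1 = 10; y[1] = 3×1 + 1×2 + 1×3 = 8; y[2] = 3×3 + 1×1 + 1×2 = 12. Result: [10, 8, 12]

[10, 8, 12]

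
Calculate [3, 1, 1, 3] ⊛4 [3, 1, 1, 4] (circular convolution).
Use y[k] = Σ_j x[j]·h[(k-j) mod 4]. y[0] = 3×3 + 1×4 + 1×1 + 3×1 = 17; y[1] = 3×1 + 1×3 + 1×4 + 3×1 = 13; y[2] = 3×1 + 1×1 + 1×3 + 3×4 = 19; y[3] = 3×4 + 1×1 + 1×1 + 3×3 = 23. Result: [17, 13, 19, 23]

[17, 13, 19, 23]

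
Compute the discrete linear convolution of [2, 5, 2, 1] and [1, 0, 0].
y[0] = 2×1 = 2; y[1] = 2×0 + 5×1 = 5; y[2] = 2×0 + 5×0 + 2×1 = 2; y[3] = 5×0 + 2×0 + 1×1 = 1; y[4] = 2×0 + 1×0 = 0; y[5] = 1×0 = 0

[2, 5, 2, 1, 0, 0]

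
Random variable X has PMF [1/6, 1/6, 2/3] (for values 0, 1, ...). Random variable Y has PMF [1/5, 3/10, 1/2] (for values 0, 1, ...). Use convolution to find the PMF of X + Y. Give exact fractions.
P(X+Y=k) = Σ_i P(X=i)·P(Y=k-i) — a convolution of [1/6, 1/6, 2/3] and [1/5, 3/10, 1/2]. P(X+Y=0) = (1/6)×(1/5) = 1/30; P(X+Y=1) = (1/6)×(3/10) + (1/6)×(1/5) = 1/20 + 1/30 = 1/12; P(X+Y=2) = (1/6)×(1/2) + (1/6)×(3/10) + (2/3)×(1/5) = 1/12 + 1/20 + 2/15 = 4/15; P(X+Y=3) = (1/6)×(1/2) + (2/3)×(3/10) = 1/12 + 1/5 = 17/60; P(X+Y=4) = (2/3)×(1/2) = 1/3. PMF: [1/30, 1/12, 4/15, 17/60, 1/3] (sums to 1 ✓)

[1/30, 1/12, 4/15, 17/60, 1/3]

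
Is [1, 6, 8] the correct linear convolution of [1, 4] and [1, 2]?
Recompute linear convolution of [1, 4] and [1, 2]: y[0] = 1×1 = 1; y[1] = 1×2 + 4×1 = 6; y[2] = 4×2 = 8 → [1, 6, 8]. Given [1, 6, 8] matches, so answer: Yes

Yes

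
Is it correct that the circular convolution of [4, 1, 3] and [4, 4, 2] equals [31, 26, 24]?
Recompute circular convolution of [4, 1, 3] and [4, 4, 2]: y[0] = 4×4 + 1×2 + 3×4 = 30; y[1] = 4×4 + 1×4 + 3×2 = 26; y[2] = 4×2 + 1×4 + 3×4 = 24 → [30, 26, 24]. Compare to given [31, 26, 24]: they differ at index 0: given 31, correct 30, so answer: No

No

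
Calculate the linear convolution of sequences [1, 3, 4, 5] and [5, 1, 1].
y[0] = 1×5 = 5; y[1] = 1×1 + 3×5 = 16; y[2] = 1×1 + 3×1 + 4×5 = 24; y[3] = 3×1 + 4×1 + 5×5 = 32; y[4] = 4×1 + 5×1 = 9; y[5] = 5×1 = 5

[5, 16, 24, 32, 9, 5]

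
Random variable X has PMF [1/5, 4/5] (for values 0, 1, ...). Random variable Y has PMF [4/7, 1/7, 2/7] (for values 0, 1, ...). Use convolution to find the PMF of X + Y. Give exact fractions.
P(X+Y=k) = Σ_i P(X=i)·P(Y=k-i) — a convolution of [1/5, 4/5] and [4/7, 1/7, 2/7]. P(X+Y=0) = (1/5)×(4/7) = 4/35; P(X+Y=1) = (1/5)×(1/7) + (4/5)×(4/7) = 1/35 + 16/35 = 17/35; P(X+Y=2) = (1/5)×(2/7) + (4/5)×(1/7) = 2/35 + 4/35 = 6/35; P(X+Y=3) = (4/5)×(2/7) = 8/35. PMF: [4/35, 17/35, 6/35, 8/35] (sums to 1 ✓)

[4/35, 17/35, 6/35, 8/35]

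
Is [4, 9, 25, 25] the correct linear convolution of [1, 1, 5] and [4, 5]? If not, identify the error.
Recompute linear convolution of [1, 1, 5] and [4, 5]: y[0] = 1×4 = 4; y[1] = 1×5 + 1×4 = 9; y[2] = 1×5 + 5×4 = 25; y[3] = 5×5 = 25 → [4, 9, 25, 25]. Given [4, 9, 25, 25] matches, so answer: Yes

Yes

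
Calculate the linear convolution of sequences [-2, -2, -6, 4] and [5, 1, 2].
y[0] = -2×5 = -10; y[1] = -2×1 + -2×5 = -12; y[2] = -2×2 + -2×1 + -6×5 = -36; y[3] = -2×2 + -6×1 + 4×5 = 10; y[4] = -6×2 + 4×1 = -8; y[5] = 4×2 = 8

[-10, -12, -36, 10, -8, 8]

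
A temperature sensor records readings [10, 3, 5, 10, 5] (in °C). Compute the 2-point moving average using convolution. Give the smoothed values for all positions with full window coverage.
2-point moving average kernel = [1, 1]. Apply in 'valid' mode (full window coverage): avg[0] = (10 + 3) / 2 = 6.5; avg[1] = (3 + 5) / 2 = 4.0; avg[2] = (5 + 10) / 2 = 7.5; avg[3] = (10 + 5) / 2 = 7.5. Smoothed values: [6.5, 4.0, 7.5, 7.5]

[6.5, 4.0, 7.5, 7.5]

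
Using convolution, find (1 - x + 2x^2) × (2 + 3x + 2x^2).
Ascending coefficients: a = [1, -1, 2], b = [2, 3, 2]. c[0] = 1×2 = 2; c[1] = 1×3 + -1×2 = 1; c[2] = 1×2 + -1×3 + 2×2 = 3; c[3] = -1×2 + 2×3 = 4; c[4] = 2×2 = 4. Result coefficients: [2, 1, 3, 4, 4] → 2 + x + 3x^2 + 4x^3 + 4x^4

2 + x + 3x^2 + 4x^3 + 4x^4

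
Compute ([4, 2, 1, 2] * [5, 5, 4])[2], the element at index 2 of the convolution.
Use y[k] = Σ_i a[i]·b[k-i] at k=2. y[2] = 4×4 + 2×5 + 1×5 = 31

31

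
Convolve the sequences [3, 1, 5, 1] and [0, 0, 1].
y[0] = 3×0 = 0; y[1] = 3×0 + 1×0 = 0; y[2] = 3×1 + 1×0 + 5×0 = 3; y[3] = 1×1 + 5×0 + 1×0 = 1; y[4] = 5×1 + 1×0 = 5; y[5] = 1×1 = 1

[0, 0, 3, 1, 5, 1]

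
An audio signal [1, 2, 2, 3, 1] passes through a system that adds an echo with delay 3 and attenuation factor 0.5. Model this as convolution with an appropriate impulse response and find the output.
Direct-path + delayed-attenuated-path model → impulse response h = [1, 0, 0, 0.5] (1 at lag 0, 0.5 at lag 3). Output y[n] = x[n] + 0.5·x[n - 3] (with x[n] = 0 outside 0..4): y[0] = 1 + 0.5×0 = 1; y[1] = 2 + 0.5×0 = 2; y[2] = 2 + 0.5×0 = 2; y[3] = 3 + 0.5×1 = 3.5; y[4] = 1 + 0.5×2 = 2.0; y[5] = 0 + 0.5×2 = 1.0; y[6] = 0 + 0.5×3 = 1.5; y[7] = 0 + 0.5×1 = 0.5. So y = [1, 2, 2, 3.5, 2.0, 1.0, 1.5, 0.5]

[1, 2, 2, 3.5, 2.0, 1.0, 1.5, 0.5]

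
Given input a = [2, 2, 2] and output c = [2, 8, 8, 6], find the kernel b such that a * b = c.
Output length 4 = len(a) + len(b) - 1 ⇒ len(b) = 2. Solve b forward using b[k] = (c[k] - Σ_{i≥1} a[i]·b[k-i]) / a[0]: b[0] = c[0] / a[0] = 2 / 2 = 1; b[1] = (c[1] - 2×1) / a[0] = (8 - 2×1) / 2 = 3. So b = [1, 3]. Forward-check [2, 2, 2] * [1, 3]: c[0] = 2×1 = 2; c[1] = 2×3 + 2×1 = 8; c[2] = 2×3 + 2×1 = 8; c[3] = 2×3 = 6 → [2, 8, 8, 6] ✓

[1, 3]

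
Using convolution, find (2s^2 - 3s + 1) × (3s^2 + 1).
Ascending coefficients: a = [1, -3, 2], b = [1, 0, 3]. c[0] = 1×1 = 1; c[1] = 1×0 + -3×1 = -3; c[2] = 1×3 + -3×0 + 2×1 = 5; c[3] = -3×3 + 2×0 = -9; c[4] = 2×3 = 6. Result coefficients: [1, -3, 5, -9, 6] → 6s^4 - 9s^3 + 5s^2 - 3s + 1

6s^4 - 9s^3 + 5s^2 - 3s + 1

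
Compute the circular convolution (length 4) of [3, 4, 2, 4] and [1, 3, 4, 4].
Use y[k] = Σ_j a[j]·b[(k-j) mod 4]. y[0] = 3×1 + 4×4 + 2×4 + 4×3 = 39; y[1] = 3×3 + 4×1 + 2×4 + 4×4 = 37; y[2] = 3×4 + 4×3 + 2×1 + 4×4 = 42; y[3] = 3×4 + 4×4 + 2×3 + 4×1 = 38. Result: [39, 37, 42, 38]

[39, 37, 42, 38]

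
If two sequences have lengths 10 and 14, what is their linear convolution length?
Linear/full convolution length: m + n - 1 = 10 + 14 - 1 = 23

23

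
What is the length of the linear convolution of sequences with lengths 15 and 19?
Linear/full convolution length: m + n - 1 = 15 + 19 - 1 = 33

33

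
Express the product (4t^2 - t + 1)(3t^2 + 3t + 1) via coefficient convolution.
Ascending coefficients: a = [1, -1, 4], b = [1, 3, 3]. c[0] = 1×1 = 1; c[1] = 1×3 + -1×1 = 2; c[2] = 1×3 + -1×3 + 4×1 = 4; c[3] = -1×3 + 4×3 = 9; c[4] = 4×3 = 12. Result coefficients: [1, 2, 4, 9, 12] → 12t^4 + 9t^3 + 4t^2 + 2t + 1

12t^4 + 9t^3 + 4t^2 + 2t + 1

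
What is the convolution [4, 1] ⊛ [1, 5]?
y[0] = 4×1 = 4; y[1] = 4×5 + 1×1 = 21; y[2] = 1×5 = 5

[4, 21, 5]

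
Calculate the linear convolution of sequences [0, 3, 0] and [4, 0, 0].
y[0] = 0×4 = 0; y[1] = 0×0 + 3×4 = 12; y[2] = 0×0 + 3×0 + 0×4 = 0; y[3] = 3×0 + 0×0 = 0; y[4] = 0×0 = 0

[0, 12, 0, 0, 0]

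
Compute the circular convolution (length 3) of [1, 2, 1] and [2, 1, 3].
Use y[k] = Σ_j a[j]·b[(k-j) mod 3]. y[0] = 1×2 + 2×3 + 1×1 = 9; y[1] = 1×1 + 2×2 + 1×3 = 8; y[2] = 1×3 + 2×1 + 1×2 = 7. Result: [9, 8, 7]

[9, 8, 7]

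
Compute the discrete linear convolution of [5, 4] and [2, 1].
y[0] = 5×2 = 10; y[1] = 5×1 + 4×2 = 13; y[2] = 4×1 = 4

[10, 13, 4]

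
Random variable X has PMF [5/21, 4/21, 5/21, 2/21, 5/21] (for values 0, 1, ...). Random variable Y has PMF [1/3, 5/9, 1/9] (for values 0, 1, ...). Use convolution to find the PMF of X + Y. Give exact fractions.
P(X+Y=k) = Σ_i P(X=i)·P(Y=k-i) — a convolution of [5/21, 4/21, 5/21, 2/21, 5/21] and [1/3, 5/9, 1/9]. P(X+Y=0) = (5/21)×(1/3) = 5/63; P(X+Y=1) = (5/21)×(5/9) + (4/21)×(1/3) = 25/189 + 4/63 = 37/189; P(X+Y=2) = (5/21)×(1/9) + (4/21)×(5/9) + (5/21)×(1/3) = 5/189 + 20/189 + 5/63 = 40/189; P(X+Y=3) = (4/21)×(1/9) + (5/21)×(5/9) + (2/21)×(1/3) = 4/189 + 25/189 + 2/63 = 5/27; P(X+Y=4) = (5/21)×(1/9) + (2/21)×(5/9) + (5/21)×(1/3) = 5/189 + 10/189 + 5/63 = 10/63; P(X+Y=5) = (2/21)×(1/9) + (5/21)×(5/9) = 2/189 + 25/189 = 1/7; P(X+Y=6) = (5/21)×(1/9) = 5/189. PMF: [5/63, 37/189, 40/189, 5/27, 10/63, 1/7, 5/189] (sums to 1 ✓)

[5/63, 37/189, 40/189, 5/27, 10/63, 1/7, 5/189]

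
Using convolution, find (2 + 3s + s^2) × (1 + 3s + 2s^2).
Ascending coefficients: a = [2, 3, 1], b = [1, 3, 2]. c[0] = 2×1 = 2; c[1] = 2×3 + 3×1 = 9; c[2] = 2×2 + 3×3 + 1×1 = 14; c[3] = 3×2 + 1×3 = 9; c[4] = 1×2 = 2. Result coefficients: [2, 9, 14, 9, 2] → 2 + 9s + 14s^2 + 9s^3 + 2s^4

2 + 9s + 14s^2 + 9s^3 + 2s^4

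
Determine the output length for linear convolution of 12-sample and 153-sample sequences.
Linear/full convolution length: m + n - 1 = 12 + 153 - 1 = 164

164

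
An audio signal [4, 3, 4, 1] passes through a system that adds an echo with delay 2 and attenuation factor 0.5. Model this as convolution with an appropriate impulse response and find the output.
Direct-path + delayed-attenuated-path model → impulse response h = [1, 0, 0.5] (1 at lag 0, 0.5 at lag 2). Output y[n] = x[n] + 0.5·x[n - 2] (with x[n] = 0 outside 0..3): y[0] = 4 + 0.5×0 = 4; y[1] = 3 + 0.5×0 = 3; y[2] = 4 + 0.5×4 = 6.0; y[3] = 1 + 0.5×3 = 2.5; y[4] = 0 + 0.5×4 = 2.0; y[5] = 0 + 0.5×1 = 0.5. So y = [4, 3, 6.0, 2.5, 2.0, 0.5]

[4, 3, 6.0, 2.5, 2.0, 0.5]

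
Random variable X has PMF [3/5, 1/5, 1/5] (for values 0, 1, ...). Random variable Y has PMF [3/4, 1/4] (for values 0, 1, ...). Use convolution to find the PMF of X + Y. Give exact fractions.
P(X+Y=k) = Σ_i P(X=i)·P(Y=k-i) — a convolution of [3/5, 1/5, 1/5] and [3/4, 1/4]. P(X+Y=0) = (3/5)×(3/4) = 9/20; P(X+Y=1) = (3/5)×(1/4) + (1/5)×(3/4) = 3/20 + 3/20 = 3/10; P(X+Y=2) = (1/5)×(1/4) + (1/5)×(3/4) = 1/20 + 3/20 = 1/5; P(X+Y=3) = (1/5)×(1/4) = 1/20. PMF: [9/20, 3/10, 1/5, 1/20] (sums to 1 ✓)

[9/20, 3/10, 1/5, 1/20]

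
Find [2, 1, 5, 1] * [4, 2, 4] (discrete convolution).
y[0] = 2×4 = 8; y[1] = 2×2 + 1×4 = 8; y[2] = 2×4 + 1×2 + 5×4 = 30; y[3] = 1×4 + 5×2 + 1×4 = 18; y[4] = 5×4 + 1×2 = 22; y[5] = 1×4 = 4

[8, 8, 30, 18, 22, 4]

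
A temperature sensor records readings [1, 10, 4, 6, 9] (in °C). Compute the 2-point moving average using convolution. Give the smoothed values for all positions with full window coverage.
2-point moving average kernel = [1, 1]. Apply in 'valid' mode (full window coverage): avg[0] = (1 + 10) / 2 = 5.5; avg[1] = (10 + 4) / 2 = 7.0; avg[2] = (4 + 6) / 2 = 5.0; avg[3] = (6 + 9) / 2 = 7.5. Smoothed values: [5.5, 7.0, 5.0, 7.5]

[5.5, 7.0, 5.0, 7.5]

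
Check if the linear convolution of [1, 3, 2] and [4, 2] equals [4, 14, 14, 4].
Recompute linear convolution of [1, 3, 2] and [4, 2]: y[0] = 1×4 = 4; y[1] = 1×2 + 3×4 = 14; y[2] = 3×2 + 2×4 = 14; y[3] = 2×2 = 4 → [4, 14, 14, 4]. Given [4, 14, 14, 4] matches, so answer: Yes

Yes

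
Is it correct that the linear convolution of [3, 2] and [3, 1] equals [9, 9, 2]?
Recompute linear convolution of [3, 2] and [3, 1]: y[0] = 3×3 = 9; y[1] = 3×1 + 2×3 = 9; y[2] = 2×1 = 2 → [9, 9, 2]. Given [9, 9, 2] matches, so answer: Yes

Yes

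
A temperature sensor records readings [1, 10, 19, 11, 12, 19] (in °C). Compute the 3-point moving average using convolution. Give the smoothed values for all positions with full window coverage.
3-point moving average kernel = [1, 1, 1]. Apply in 'valid' mode (full window coverage): avg[0] = (1 + 10 + 19) / 3 = 10.0; avg[1] = (10 + 19 + 11) / 3 = 13.33; avg[2] = (19 + 11 + 12) / 3 = 14.0; avg[3] = (11 + 12 + 19) / 3 = 14.0. Smoothed values: [10.0, 13.33, 14.0, 14.0]

[10.0, 13.33, 14.0, 14.0]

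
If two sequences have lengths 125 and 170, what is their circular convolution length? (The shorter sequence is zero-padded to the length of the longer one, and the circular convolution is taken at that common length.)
Circular convolution (zero-padding the shorter input) has length max(m, n) = max(125, 170) = 170

170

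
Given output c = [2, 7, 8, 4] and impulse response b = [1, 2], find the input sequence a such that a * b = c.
Deconvolve c=[2, 7, 8, 4] by b=[1, 2]. Since b[0]=1, solve forward: a[0] = c[0] / 1 = 2; a[1] = (c[1] - 2×2) / 1 = 3; a[2] = (c[2] - 3×2) / 1 = 2. So a = [2, 3, 2]. Check by forward convolution: c[0] = 2×1 = 2; c[1] = 2×2 + 3×1 = 7; c[2] = 3×2 + 2×1 = 8; c[3] = 2×2 = 4

[2, 3, 2]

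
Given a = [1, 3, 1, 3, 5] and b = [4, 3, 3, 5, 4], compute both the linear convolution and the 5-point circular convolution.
Linear: y_lin[0] = 1×4 = 4; y_lin[1] = 1×3 + 3×4 = 15; y_lin[2] = 1×3 + 3×3 + 1×4 = 16; y_lin[3] = 1×5 + 3×3 + 1×3 + 3×4 = 29; y_lin[4] = 1×4 + 3×5 + 1×3 + 3×3 + 5×4 = 51; y_lin[5] = 3×4 + 1×5 + 3×3 + 5×3 = 41; y_lin[6] = 1×4 + 3×5 + 5×3 = 34; y_lin[7] = 3×4 + 5×5 = 37; y_lin[8] = 5×4 = 20 → [4, 15, 16, 29, 51, 41, 34, 37, 20]. Circular (length 5): y[0] = 1×4 + 3×4 + 1×5 + 3×3 + 5×3 = 45; y[1] = 1×3 + 3×4 + 1×4 + 3×5 + 5×3 = 49; y[2] = 1×3 + 3×3 + 1×4 + 3×4 + 5×5 = 53; y[3] = 1×5 + 3×3 + 1×3 + 3×4 + 5×4 = 49; y[4] = 1×4 + 3×5 + 1×3 + 3×3 + 5×4 = 51 → [45, 49, 53, 49, 51]

Linear: [4, 15, 16, 29, 51, 41, 34, 37, 20], Circular: [45, 49, 53, 49, 51]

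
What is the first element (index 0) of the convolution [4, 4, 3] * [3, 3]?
Use y[k] = Σ_i a[i]·b[k-i] at k=0. y[0] = 4×3 = 12

12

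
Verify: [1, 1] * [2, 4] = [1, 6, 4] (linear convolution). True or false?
Recompute linear convolution of [1, 1] and [2, 4]: y[0] = 1×2 = 2; y[1] = 1×4 + 1×2 = 6; y[2] = 1×4 = 4 → [2, 6, 4]. Compare to given [1, 6, 4]: they differ at index 0: given 1, correct 2, so answer: No

No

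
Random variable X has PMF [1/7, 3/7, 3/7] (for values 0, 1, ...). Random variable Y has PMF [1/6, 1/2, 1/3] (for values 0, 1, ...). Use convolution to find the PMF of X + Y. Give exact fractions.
P(X+Y=k) = Σ_i P(X=i)·P(Y=k-i) — a convolution of [1/7, 3/7, 3/7] and [1/6, 1/2, 1/3]. P(X+Y=0) = (1/7)×(1/6) = 1/42; P(X+Y=1) = (1/7)×(1/2) + (3/7)×(1/6) = 1/14 + 1/14 = 1/7; P(X+Y=2) = (1/7)×(1/3) + (3/7)×(1/2) + (3/7)×(1/6) = 1/21 + 3/14 + 1/14 = 1/3; P(X+Y=3) = (3/7)×(1/3) + (3/7)×(1/2) = 1/7 + 3/14 = 5/14; P(X+Y=4) = (3/7)×(1/3) = 1/7. PMF: [1/42, 1/7, 1/3, 5/14, 1/7] (sums to 1 ✓)

[1/42, 1/7, 1/3, 5/14, 1/7]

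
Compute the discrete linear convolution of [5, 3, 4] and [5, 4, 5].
y[0] = 5×5 = 25; y[1] = 5×4 + 3×5 = 35; y[2] = 5×5 + 3×4 + 4×5 = 57; y[3] = 3×5 + 4×4 = 31; y[4] = 4×5 = 20

[25, 35, 57, 31, 20]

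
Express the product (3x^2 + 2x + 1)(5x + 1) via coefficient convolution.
Ascending coefficients: a = [1, 2, 3], b = [1, 5]. c[0] = 1×1 = 1; c[1] = 1×5 + 2×1 = 7; c[2] = 2×5 + 3×1 = 13; c[3] = 3×5 = 15. Result coefficients: [1, 7, 13, 15] → 15x^3 + 13x^2 + 7x + 1

15x^3 + 13x^2 + 7x + 1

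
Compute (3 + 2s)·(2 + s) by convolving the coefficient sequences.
Ascending coefficients: a = [3, 2], b = [2, 1]. c[0] = 3×2 = 6; c[1] = 3×1 + 2×2 = 7; c[2] = 2×1 = 2. Result coefficients: [6, 7, 2] → 6 + 7s + 2s^2

6 + 7s + 2s^2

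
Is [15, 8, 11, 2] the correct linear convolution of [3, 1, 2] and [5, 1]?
Recompute linear convolution of [3, 1, 2] and [5, 1]: y[0] = 3×5 = 15; y[1] = 3×1 + 1×5 = 8; y[2] = 1×1 + 2×5 = 11; y[3] = 2×1 = 2 → [15, 8, 11, 2]. Given [15, 8, 11, 2] matches, so answer: Yes

Yes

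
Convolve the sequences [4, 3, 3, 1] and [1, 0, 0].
y[0] = 4×1 = 4; y[1] = 4×0 + 3×1 = 3; y[2] = 4×0 + 3×0 + 3×1 = 3; y[3] = 3×0 + 3×0 + 1×1 = 1; y[4] = 3×0 + 1×0 = 0; y[5] = 1×0 = 0

[4, 3, 3, 1, 0, 0]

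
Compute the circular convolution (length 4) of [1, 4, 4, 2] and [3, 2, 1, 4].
Use y[k] = Σ_j a[j]·b[(k-j) mod 4]. y[0] = 1×3 + 4×4 + 4×1 + 2×2 = 27; y[1] = 1×2 + 4×3 + 4×4 + 2×1 = 32; y[2] = 1×1 + 4×2 + 4×3 + 2×4 = 29; y[3] = 1×4 + 4×1 + 4×2 + 2×3 = 22. Result: [27, 32, 29, 22]

[27, 32, 29, 22]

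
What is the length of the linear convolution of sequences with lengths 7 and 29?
Linear/full convolution length: m + n - 1 = 7 + 29 - 1 = 35

35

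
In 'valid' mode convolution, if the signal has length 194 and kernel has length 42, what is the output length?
'Valid' mode counts only positions where the kernel fully overlaps the signal: m - n + 1 = 194 - 42 + 1 = 153

153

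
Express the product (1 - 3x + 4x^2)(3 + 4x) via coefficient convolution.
Ascending coefficients: a = [1, -3, 4], b = [3, 4]. c[0] = 1×3 = 3; c[1] = 1×4 + -3×3 = -5; c[2] = -3×4 + 4×3 = 0; c[3] = 4×4 = 16. Result coefficients: [3, -5, 0, 16] → 3 - 5x + 16x^3

3 - 5x + 16x^3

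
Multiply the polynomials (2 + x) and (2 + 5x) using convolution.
Ascending coefficients: a = [2, 1], b = [2, 5]. c[0] = 2×2 = 4; c[1] = 2×5 + 1×2 = 12; c[2] = 1×5 = 5. Result coefficients: [4, 12, 5] → 4 + 12x + 5x^2

4 + 12x + 5x^2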